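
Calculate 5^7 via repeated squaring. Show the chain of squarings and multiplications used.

Computing 5^7 by squaring (build up from 5^1; each line after the first costs one multiplication):

5^1 = 5
5^2 = (5^1)^2 = 5^2 = 25
5^3 = 5 * 5^2 = 5 * 25 = 125
5^6 = (5^3)^2 = 125^2 = 15625
5^7 = 5 * 5^6 = 5 * 15625 = 78125

Result: 78125
Multiplications needed: 4 (4 lines after 5^1)

5^7 = 78125. Using exponentiation by squaring, this requires 4 multiplications. The key idea: if the exponent is even, square the half-power; if odd, multiply by the base once.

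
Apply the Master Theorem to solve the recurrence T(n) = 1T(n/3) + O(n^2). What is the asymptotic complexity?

Master Theorem for T(n) = 1T(n/3) + O(n^2):

a = 1, b = 3, c = 2
log_b(a) = log_3(1) = 0.0000

Case 3: c = 2 > log_3(1) = 0.0000
T(n) = O(n^2) = O(n^2)

For T(n) = 1T(n/3) + O(n^2): log_3(1) = 0.0000. This is Case 3 of the Master Theorem (c > log_b(a), work dominated by root), giving O(n^2).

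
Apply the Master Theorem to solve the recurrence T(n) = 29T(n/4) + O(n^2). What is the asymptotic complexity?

Master Theorem for T(n) = 29T(n/4) + O(n^2):

a = 29, b = 4, c = 2
log_b(a) = log_4(29) = 2.4290

Case 1: c = 2 < log_4(29) = 2.4290
T(n) = O(n^(log_4 29))

For T(n) = 29T(n/4) + O(n^2): log_4(29) = 2.4290. This is Case 1 of the Master Theorem (c < log_b(a), work dominated by leaves), giving O(n^(log_4 29)).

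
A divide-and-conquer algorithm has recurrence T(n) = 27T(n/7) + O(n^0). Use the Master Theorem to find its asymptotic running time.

Master Theorem for T(n) = 27T(n/7) + O(n^0):

a = 27, b = 7, c = 0
log_b(a) = log_7(27) = 1.6937

Case 1: c = 0 < log_7(27) = 1.6937
T(n) = O(n^(log_7 27))

For T(n) = 27T(n/7) + O(n^0): log_7(27) = 1.6937. This is Case 1 of the Master Theorem (c < log_b(a), work dominated by leaves), giving O(n^(log_7 27)).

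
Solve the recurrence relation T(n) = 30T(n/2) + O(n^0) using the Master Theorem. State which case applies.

Master Theorem for T(n) = 30T(n/2) + O(n^0):

a = 30, b = 2, c = 0
log_b(a) = log_2(30) = 4.9069

Case 1: c = 0 < log_2(30) = 4.9069
T(n) = O(n^(log_2 30))

For T(n) = 30T(n/2) + O(n^0): log_2(30) = 4.9069. This is Case 1 of the Master Theorem (c < log_b(a), work dominated by leaves), giving O(n^(log_2 30)).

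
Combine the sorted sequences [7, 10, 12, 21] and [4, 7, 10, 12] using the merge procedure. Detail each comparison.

Merging process:

Compare 7 vs 4: take 4 from right. Merged: [4]
Compare 7 vs 7: take 7 from left. Merged: [4, 7]
Compare 10 vs 7: take 7 from right. Merged: [4, 7, 7]
Compare 10 vs 10: take 10 from left. Merged: [4, 7, 7, 10]
Compare 12 vs 10: take 10 from right. Merged: [4, 7, 7, 10, 10]
Compare 12 vs 12: take 12 from left. Merged: [4, 7, 7, 10, 10, 12]
Compare 21 vs 12: take 12 from right. Merged: [4, 7, 7, 10, 10, 12, 12]
Append remaining from left: [21]. Merged: [4, 7, 7, 10, 10, 12, 12, 21]

Final merged array: [4, 7, 7, 10, 10, 12, 12, 21]
Total comparisons: 7

The merged array is [4, 7, 7, 10, 10, 12, 12, 21], requiring 7 comparisons. The merge step runs in O(n) time where n is the total number of elements.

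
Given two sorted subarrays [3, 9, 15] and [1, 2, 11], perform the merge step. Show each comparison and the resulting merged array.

Merging process:

Compare 3 vs 1: take 1 from right. Merged: [1]
Compare 3 vs 2: take 2 from right. Merged: [1, 2]
Compare 3 vs 11: take 3 from left. Merged: [1, 2, 3]
Compare 9 vs 11: take 9 from left. Merged: [1, 2, 3, 9]
Compare 15 vs 11: take 11 from right. Merged: [1, 2, 3, 9, 11]
Append remaining from left: [15]. Merged: [1, 2, 3, 9, 11, 15]

Final merged array: [1, 2, 3, 9, 11, 15]
Total comparisons: 5

The merged array is [1, 2, 3, 9, 11, 15], requiring 5 comparisons. The merge step runs in O(n) time where n is the total number of elements.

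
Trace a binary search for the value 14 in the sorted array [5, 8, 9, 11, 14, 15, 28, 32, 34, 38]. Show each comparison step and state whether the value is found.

Binary search for 14 in [5, 8, 9, 11, 14, 15, 28, 32, 34, 38]:

lo=0, hi=9, mid=4, arr[mid]=14 -> Found target at index 4!

Binary search finds 14 at index 4 after 1 comparisons. The search repeatedly halves the search space by comparing with the middle element.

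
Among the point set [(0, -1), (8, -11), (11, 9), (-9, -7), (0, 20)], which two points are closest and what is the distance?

Computing all pairwise distances among 5 points:

d((0, -1), (8, -11)) = 12.8062
d((0, -1), (11, 9)) = 14.8661
d((0, -1), (-9, -7)) = 10.8167 <-- minimum
d((0, -1), (0, 20)) = 21.0
d((8, -11), (11, 9)) = 20.2237
d((8, -11), (-9, -7)) = 17.4642
d((8, -11), (0, 20)) = 32.0156
d((11, 9), (-9, -7)) = 25.6125
d((11, 9), (0, 20)) = 15.5563
d((-9, -7), (0, 20)) = 28.4605

Closest pair: (0, -1) and (-9, -7) with distance 10.8167

The closest pair is (0, -1) and (-9, -7) with Euclidean distance 10.8167. For 5 points, brute-force pairwise comparison is shown above. For large n, the divide-and-conquer algorithm (sort by x, recurse on halves, check the dividing strip) achieves O(n log n).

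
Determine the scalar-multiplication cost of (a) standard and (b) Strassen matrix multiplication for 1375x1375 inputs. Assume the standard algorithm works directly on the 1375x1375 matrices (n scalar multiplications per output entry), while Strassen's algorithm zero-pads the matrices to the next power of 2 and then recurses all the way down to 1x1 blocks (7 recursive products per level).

Matrix multiplication for 1375x1375 matrices:

Strassen's algorithm requires power-of-2 dimensions. Pad 1375x1375 to 2048x2048 (next power of 2).

Standard algorithm: 1375^3 = 2599609375 multiplications
Strassen's algorithm: 7^(log2(2048)) = 7^11 = 1977326743 multiplications
Savings: 2599609375 - 1977326743 = 622282632 multiplications

Standard: 2599609375 multiplications (1375^3). Strassen: 1977326743 multiplications (7^11, after padding to 2048x2048). Strassen reduces 8 recursive multiplications to 7 at each level.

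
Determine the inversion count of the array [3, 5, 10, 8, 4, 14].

Finding inversions in [3, 5, 10, 8, 4, 14]:

(1, 4): arr[1]=5 > arr[4]=4
(2, 3): arr[2]=10 > arr[3]=8
(2, 4): arr[2]=10 > arr[4]=4
(3, 4): arr[3]=8 > arr[4]=4

Total inversions: 4

The array has 4 inversion(s): (1,4), (2,3), (2,4), (3,4). Each pair (i,j) satisfies i < j and arr[i] > arr[j].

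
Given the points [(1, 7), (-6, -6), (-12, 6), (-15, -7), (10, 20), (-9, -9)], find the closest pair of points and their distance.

Computing all pairwise distances among 6 points:

d((1, 7), (-6, -6)) = 14.7648
d((1, 7), (-12, 6)) = 13.0384
d((1, 7), (-15, -7)) = 21.2603
d((1, 7), (10, 20)) = 15.8114
d((1, 7), (-9, -9)) = 18.868
d((-6, -6), (-12, 6)) = 13.4164
d((-6, -6), (-15, -7)) = 9.0554
d((-6, -6), (10, 20)) = 30.5287
d((-6, -6), (-9, -9)) = 4.2426 <-- minimum
d((-12, 6), (-15, -7)) = 13.3417
d((-12, 6), (10, 20)) = 26.0768
d((-12, 6), (-9, -9)) = 15.2971
d((-15, -7), (10, 20)) = 36.7967
d((-15, -7), (-9, -9)) = 6.3246
d((10, 20), (-9, -9)) = 34.6699

Closest pair: (-6, -6) and (-9, -9) with distance 4.2426

The closest pair is (-6, -6) and (-9, -9) with Euclidean distance 4.2426. For 6 points, brute-force pairwise comparison is shown above. For large n, the divide-and-conquer algorithm (sort by x, recurse on halves, check the dividing strip) achieves O(n log n).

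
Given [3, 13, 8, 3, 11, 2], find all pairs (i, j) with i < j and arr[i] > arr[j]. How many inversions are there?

Finding inversions in [3, 13, 8, 3, 11, 2]:

(0, 5): arr[0]=3 > arr[5]=2
(1, 2): arr[1]=13 > arr[2]=8
(1, 3): arr[1]=13 > arr[3]=3
(1, 4): arr[1]=13 > arr[4]=11
(1, 5): arr[1]=13 > arr[5]=2
(2, 3): arr[2]=8 > arr[3]=3
(2, 5): arr[2]=8 > arr[5]=2
(3, 5): arr[3]=3 > arr[5]=2
(4, 5): arr[4]=11 > arr[5]=2

Total inversions: 9

The array has 9 inversion(s): (0,5), (1,2), (1,3), (1,4), (1,5), (2,3), (2,5), (3,5), (4,5). Each pair (i,j) satisfies i < j and arr[i] > arr[j].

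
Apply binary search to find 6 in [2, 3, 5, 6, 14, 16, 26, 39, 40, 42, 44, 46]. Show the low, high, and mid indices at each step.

Binary search for 6 in [2, 3, 5, 6, 14, 16, 26, 39, 40, 42, 44, 46]:

lo=0, hi=11, mid=5, arr[mid]=16 -> 16 > 6, search left half
lo=0, hi=4, mid=2, arr[mid]=5 -> 5 < 6, search right half
lo=3, hi=4, mid=3, arr[mid]=6 -> Found target at index 3!

Binary search finds 6 at index 3 after 3 comparisons. The search repeatedly halves the search space by comparing with the middle element.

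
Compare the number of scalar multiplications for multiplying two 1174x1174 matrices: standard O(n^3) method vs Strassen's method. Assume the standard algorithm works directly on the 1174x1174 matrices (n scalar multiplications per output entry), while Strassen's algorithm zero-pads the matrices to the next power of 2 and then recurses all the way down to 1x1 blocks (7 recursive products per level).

Matrix multiplication for 1174x1174 matrices:

Strassen's algorithm requires power-of-2 dimensions. Pad 1174x1174 to 2048x2048 (next power of 2).

Standard algorithm: 1174^3 = 1618096024 multiplications
Strassen's algorithm: 7^(log2(2048)) = 7^11 = 1977326743 multiplications
Difference: 1618096024 - 1977326743 = -359230719 (Strassen uses MORE here due to padding overhead — for small or just-over-power-of-2 n, padding can outweigh the per-level savings)

Standard: 1618096024 multiplications (1174^3). Strassen: 1977326743 multiplications (7^11, after padding to 2048x2048). Strassen reduces 8 recursive multiplications to 7 at each level.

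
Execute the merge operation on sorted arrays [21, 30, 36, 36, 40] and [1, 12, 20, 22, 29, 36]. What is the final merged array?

Merging process:

Compare 21 vs 1: take 1 from right. Merged: [1]
Compare 21 vs 12: take 12 from right. Merged: [1, 12]
Compare 21 vs 20: take 20 from right. Merged: [1, 12, 20]
Compare 21 vs 22: take 21 from left. Merged: [1, 12, 20, 21]
Compare 30 vs 22: take 22 from right. Merged: [1, 12, 20, 21, 22]
Compare 30 vs 29: take 29 from right. Merged: [1, 12, 20, 21, 22, 29]
Compare 30 vs 36: take 30 from left. Merged: [1, 12, 20, 21, 22, 29, 30]
Compare 36 vs 36: take 36 from left. Merged: [1, 12, 20, 21, 22, 29, 30, 36]
Compare 36 vs 36: take 36 from left. Merged: [1, 12, 20, 21, 22, 29, 30, 36, 36]
Compare 40 vs 36: take 36 from right. Merged: [1, 12, 20, 21, 22, 29, 30, 36, 36, 36]
Append remaining from left: [40]. Merged: [1, 12, 20, 21, 22, 29, 30, 36, 36, 36, 40]

Final merged array: [1, 12, 20, 21, 22, 29, 30, 36, 36, 36, 40]
Total comparisons: 10

The merged array is [1, 12, 20, 21, 22, 29, 30, 36, 36, 36, 40], requiring 10 comparisons. The merge step runs in O(n) time where n is the total number of elements.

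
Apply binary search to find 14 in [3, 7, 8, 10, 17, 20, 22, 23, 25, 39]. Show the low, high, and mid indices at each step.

Binary search for 14 in [3, 7, 8, 10, 17, 20, 22, 23, 25, 39]:

lo=0, hi=9, mid=4, arr[mid]=17 -> 17 > 14, search left half
lo=0, hi=3, mid=1, arr[mid]=7 -> 7 < 14, search right half
lo=2, hi=3, mid=2, arr[mid]=8 -> 8 < 14, search right half
lo=3, hi=3, mid=3, arr[mid]=10 -> 10 < 14, search right half
lo=4 > hi=3, target 14 not found

Binary search determines that 14 is not in the array after 4 comparisons. The search space was exhausted without finding the target.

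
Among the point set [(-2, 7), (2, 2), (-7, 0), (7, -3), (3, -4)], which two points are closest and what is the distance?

Computing all pairwise distances among 5 points:

d((-2, 7), (2, 2)) = 6.4031
d((-2, 7), (-7, 0)) = 8.6023
d((-2, 7), (7, -3)) = 13.4536
d((-2, 7), (3, -4)) = 12.083
d((2, 2), (-7, 0)) = 9.2195
d((2, 2), (7, -3)) = 7.0711
d((2, 2), (3, -4)) = 6.0828
d((-7, 0), (7, -3)) = 14.3178
d((-7, 0), (3, -4)) = 10.7703
d((7, -3), (3, -4)) = 4.1231 <-- minimum

Closest pair: (7, -3) and (3, -4) with distance 4.1231

The closest pair is (7, -3) and (3, -4) with Euclidean distance 4.1231. For 5 points, brute-force pairwise comparison is shown above. For large n, the divide-and-conquer algorithm (sort by x, recurse on halves, check the dividing strip) achieves O(n log n).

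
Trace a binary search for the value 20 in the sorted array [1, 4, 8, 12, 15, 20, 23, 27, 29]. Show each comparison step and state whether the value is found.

Binary search for 20 in [1, 4, 8, 12, 15, 20, 23, 27, 29]:

lo=0, hi=8, mid=4, arr[mid]=15 -> 15 < 20, search right half
lo=5, hi=8, mid=6, arr[mid]=23 -> 23 > 20, search left half
lo=5, hi=5, mid=5, arr[mid]=20 -> Found target at index 5!

Binary search finds 20 at index 5 after 3 comparisons. The search repeatedly halves the search space by comparing with the middle element.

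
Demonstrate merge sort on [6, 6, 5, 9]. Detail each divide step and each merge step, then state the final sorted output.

Merge sort trace:

Split: [6, 6, 5, 9] -> [6, 6] and [5, 9]
  Split: [6, 6] -> [6] and [6]
  Merge: [6] + [6] -> [6, 6]
  Split: [5, 9] -> [5] and [9]
  Merge: [5] + [9] -> [5, 9]
Merge: [6, 6] + [5, 9] -> [5, 6, 6, 9]

Final sorted array: [5, 6, 6, 9]

The merge sort proceeds by recursively splitting the array and merging sorted halves.
After all merges, the sorted array is [5, 6, 6, 9].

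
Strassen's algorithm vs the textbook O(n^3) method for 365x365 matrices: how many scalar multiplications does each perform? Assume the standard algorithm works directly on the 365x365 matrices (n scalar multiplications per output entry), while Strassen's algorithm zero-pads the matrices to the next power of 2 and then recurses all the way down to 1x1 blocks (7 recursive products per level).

Matrix multiplication for 365x365 matrices:

Strassen's algorithm requires power-of-2 dimensions. Pad 365x365 to 512x512 (next power of 2).

Standard algorithm: 365^3 = 48627125 multiplications
Strassen's algorithm: 7^(log2(512)) = 7^9 = 40353607 multiplications
Savings: 48627125 - 40353607 = 8273518 multiplications

Standard: 48627125 multiplications (365^3). Strassen: 40353607 multiplications (7^9, after padding to 512x512). Strassen reduces 8 recursive multiplications to 7 at each level.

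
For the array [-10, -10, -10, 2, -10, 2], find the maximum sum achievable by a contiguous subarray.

Using Kadane's algorithm on [-10, -10, -10, 2, -10, 2]:

Scanning through the array:
Position 1 (value -10): max_ending_here = -10, max_so_far = -10
Position 2 (value -10): max_ending_here = -10, max_so_far = -10
Position 3 (value 2): max_ending_here = 2, max_so_far = 2
Position 4 (value -10): max_ending_here = -8, max_so_far = 2
Position 5 (value 2): max_ending_here = 2, max_so_far = 2

Maximum subarray: [2]
Maximum sum: 2

The maximum subarray is [2] with sum 2. This subarray runs from index 3 to index 3.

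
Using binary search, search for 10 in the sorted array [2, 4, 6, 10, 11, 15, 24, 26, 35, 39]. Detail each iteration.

Binary search for 10 in [2, 4, 6, 10, 11, 15, 24, 26, 35, 39]:

lo=0, hi=9, mid=4, arr[mid]=11 -> 11 > 10, search left half
lo=0, hi=3, mid=1, arr[mid]=4 -> 4 < 10, search right half
lo=2, hi=3, mid=2, arr[mid]=6 -> 6 < 10, search right half
lo=3, hi=3, mid=3, arr[mid]=10 -> Found target at index 3!

Binary search finds 10 at index 3 after 4 comparisons. The search repeatedly halves the search space by comparing with the middle element.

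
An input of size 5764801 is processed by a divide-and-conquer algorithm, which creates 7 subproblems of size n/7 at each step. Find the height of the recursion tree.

For divide and conquer with division factor 7:

Problem sizes at each level:
Level 0: 5764801
Level 1: 823543
Level 2: 117649
Level 3: 16807
Level 4: 2401
Level 5: 343
Level 6: 49
Level 7: 7
Level 8: 1

The root is level 0 and the size-1 base case is level 8 (the tree spans levels 0 through 8, i.e. 9 levels counting the root), so the depth is the number of divisions: log_7(5764801) = 8

The recursion tree depth is log_7(5764801) = 8. At each level, the problem size is divided by 7, so it takes 8 divisions to reduce to a base case of size 1. The algorithm makes 7 recursive calls at each level.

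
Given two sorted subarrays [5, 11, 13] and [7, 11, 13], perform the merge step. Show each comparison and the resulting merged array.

Merging process:

Compare 5 vs 7: take 5 from left. Merged: [5]
Compare 11 vs 7: take 7 from right. Merged: [5, 7]
Compare 11 vs 11: take 11 from left. Merged: [5, 7, 11]
Compare 13 vs 11: take 11 from right. Merged: [5, 7, 11, 11]
Compare 13 vs 13: take 13 from left. Merged: [5, 7, 11, 11, 13]
Append remaining from right: [13]. Merged: [5, 7, 11, 11, 13, 13]

Final merged array: [5, 7, 11, 11, 13, 13]
Total comparisons: 5

The merged array is [5, 7, 11, 11, 13, 13], requiring 5 comparisons. The merge step runs in O(n) time where n is the total number of elements.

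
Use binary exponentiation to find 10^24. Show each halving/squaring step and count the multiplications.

Computing 10^24 by squaring (build up from 10^1; each line after the first costs one multiplication):

10^1 = 10
10^2 = (10^1)^2 = 10^2 = 100
10^3 = 10 * 10^2 = 10 * 100 = 1000
10^6 = (10^3)^2 = 1000^2 = 1000000
10^12 = (10^6)^2 = 1000000^2 = 1000000000000
10^24 = (10^12)^2 = 1000000000000^2 = 1000000000000000000000000

Result: 1000000000000000000000000
Multiplications needed: 5 (5 lines after 10^1)

10^24 = 1000000000000000000000000. Using exponentiation by squaring, this requires 5 multiplications. The key idea: if the exponent is even, square the half-power; if odd, multiply by the base once.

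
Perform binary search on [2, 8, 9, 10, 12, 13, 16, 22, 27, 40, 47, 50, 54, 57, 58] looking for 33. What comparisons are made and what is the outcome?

Binary search for 33 in [2, 8, 9, 10, 12, 13, 16, 22, 27, 40, 47, 50, 54, 57, 58]:

lo=0, hi=14, mid=7, arr[mid]=22 -> 22 < 33, search right half
lo=8, hi=14, mid=11, arr[mid]=50 -> 50 > 33, search left half
lo=8, hi=10, mid=9, arr[mid]=40 -> 40 > 33, search left half
lo=8, hi=8, mid=8, arr[mid]=27 -> 27 < 33, search right half
lo=9 > hi=8, target 33 not found

Binary search determines that 33 is not in the array after 4 comparisons. The search space was exhausted without finding the target.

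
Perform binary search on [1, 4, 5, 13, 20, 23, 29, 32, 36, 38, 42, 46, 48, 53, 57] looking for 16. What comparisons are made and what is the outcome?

Binary search for 16 in [1, 4, 5, 13, 20, 23, 29, 32, 36, 38, 42, 46, 48, 53, 57]:

lo=0, hi=14, mid=7, arr[mid]=32 -> 32 > 16, search left half
lo=0, hi=6, mid=3, arr[mid]=13 -> 13 < 16, search right half
lo=4, hi=6, mid=5, arr[mid]=23 -> 23 > 16, search left half
lo=4, hi=4, mid=4, arr[mid]=20 -> 20 > 16, search left half
lo=4 > hi=3, target 16 not found

Binary search determines that 16 is not in the array after 4 comparisons. The search space was exhausted without finding the target.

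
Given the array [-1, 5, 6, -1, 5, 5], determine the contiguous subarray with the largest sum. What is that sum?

Using Kadane's algorithm on [-1, 5, 6, -1, 5, 5]:

Scanning through the array:
Position 1 (value 5): max_ending_here = 5, max_so_far = 5
Position 2 (value 6): max_ending_here = 11, max_so_far = 11
Position 3 (value -1): max_ending_here = 10, max_so_far = 11
Position 4 (value 5): max_ending_here = 15, max_so_far = 15
Position 5 (value 5): max_ending_here = 20, max_so_far = 20

Maximum subarray: [5, 6, -1, 5, 5]
Maximum sum: 20

The maximum subarray is [5, 6, -1, 5, 5] with sum 20. This subarray runs from index 1 to index 5.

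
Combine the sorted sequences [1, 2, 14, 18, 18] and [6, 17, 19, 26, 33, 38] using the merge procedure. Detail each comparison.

Merging process:

Compare 1 vs 6: take 1 from left. Merged: [1]
Compare 2 vs 6: take 2 from left. Merged: [1, 2]
Compare 14 vs 6: take 6 from right. Merged: [1, 2, 6]
Compare 14 vs 17: take 14 from left. Merged: [1, 2, 6, 14]
Compare 18 vs 17: take 17 from right. Merged: [1, 2, 6, 14, 17]
Compare 18 vs 19: take 18 from left. Merged: [1, 2, 6, 14, 17, 18]
Compare 18 vs 19: take 18 from left. Merged: [1, 2, 6, 14, 17, 18, 18]
Append remaining from right: [19, 26, 33, 38]. Merged: [1, 2, 6, 14, 17, 18, 18, 19, 26, 33, 38]

Final merged array: [1, 2, 6, 14, 17, 18, 18, 19, 26, 33, 38]
Total comparisons: 7

The merged array is [1, 2, 6, 14, 17, 18, 18, 19, 26, 33, 38], requiring 7 comparisons. The merge step runs in O(n) time where n is the total number of elements.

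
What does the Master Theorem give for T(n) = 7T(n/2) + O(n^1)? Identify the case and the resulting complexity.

Master Theorem for T(n) = 7T(n/2) + O(n^1):

a = 7, b = 2, c = 1
log_b(a) = log_2(7) = 2.8074

Case 1: c = 1 < log_2(7) = 2.8074
T(n) = O(n^(log_2 7))

For T(n) = 7T(n/2) + O(n^1): log_2(7) = 2.8074. This is Case 1 of the Master Theorem (c < log_b(a), work dominated by leaves), giving O(n^(log_2 7)).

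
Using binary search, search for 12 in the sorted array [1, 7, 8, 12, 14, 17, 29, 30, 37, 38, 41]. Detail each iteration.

Binary search for 12 in [1, 7, 8, 12, 14, 17, 29, 30, 37, 38, 41]:

lo=0, hi=10, mid=5, arr[mid]=17 -> 17 > 12, search left half
lo=0, hi=4, mid=2, arr[mid]=8 -> 8 < 12, search right half
lo=3, hi=4, mid=3, arr[mid]=12 -> Found target at index 3!

Binary search finds 12 at index 3 after 3 comparisons. The search repeatedly halves the search space by comparing with the middle element.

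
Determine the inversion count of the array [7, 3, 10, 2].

Finding inversions in [7, 3, 10, 2]:

(0, 1): arr[0]=7 > arr[1]=3
(0, 3): arr[0]=7 > arr[3]=2
(1, 3): arr[1]=3 > arr[3]=2
(2, 3): arr[2]=10 > arr[3]=2

Total inversions: 4

The array has 4 inversion(s): (0,1), (0,3), (1,3), (2,3). Each pair (i,j) satisfies i < j and arr[i] > arr[j].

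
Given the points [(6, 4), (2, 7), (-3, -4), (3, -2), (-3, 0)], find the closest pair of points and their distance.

Computing all pairwise distances among 5 points:

d((6, 4), (2, 7)) = 5.0
d((6, 4), (-3, -4)) = 12.0416
d((6, 4), (3, -2)) = 6.7082
d((6, 4), (-3, 0)) = 9.8489
d((2, 7), (-3, -4)) = 12.083
d((2, 7), (3, -2)) = 9.0554
d((2, 7), (-3, 0)) = 8.6023
d((-3, -4), (3, -2)) = 6.3246
d((-3, -4), (-3, 0)) = 4.0 <-- minimum
d((3, -2), (-3, 0)) = 6.3246

Closest pair: (-3, -4) and (-3, 0) with distance 4.0

The closest pair is (-3, -4) and (-3, 0) with Euclidean distance 4.0. For 5 points, brute-force pairwise comparison is shown above. For large n, the divide-and-conquer algorithm (sort by x, recurse on halves, check the dividing strip) achieves O(n log n).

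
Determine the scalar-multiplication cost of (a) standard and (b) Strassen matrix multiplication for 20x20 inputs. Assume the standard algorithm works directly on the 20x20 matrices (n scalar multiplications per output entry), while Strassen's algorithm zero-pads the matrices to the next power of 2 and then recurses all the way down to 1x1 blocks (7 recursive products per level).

Matrix multiplication for 20x20 matrices:

Strassen's algorithm requires power-of-2 dimensions. Pad 20x20 to 32x32 (next power of 2).

Standard algorithm: 20^3 = 8000 multiplications
Strassen's algorithm: 7^(log2(32)) = 7^5 = 16807 multiplications
Difference: 8000 - 16807 = -8807 (Strassen uses MORE here due to padding overhead — for small or just-over-power-of-2 n, padding can outweigh the per-level savings)

Standard: 8000 multiplications (20^3). Strassen: 16807 multiplications (7^5, after padding to 32x32). Strassen reduces 8 recursive multiplications to 7 at each level.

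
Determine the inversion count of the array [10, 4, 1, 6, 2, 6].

Finding inversions in [10, 4, 1, 6, 2, 6]:

(0, 1): arr[0]=10 > arr[1]=4
(0, 2): arr[0]=10 > arr[2]=1
(0, 3): arr[0]=10 > arr[3]=6
(0, 4): arr[0]=10 > arr[4]=2
(0, 5): arr[0]=10 > arr[5]=6
(1, 2): arr[1]=4 > arr[2]=1
(1, 4): arr[1]=4 > arr[4]=2
(3, 4): arr[3]=6 > arr[4]=2

Total inversions: 8

The array has 8 inversion(s): (0,1), (0,2), (0,3), (0,4), (0,5), (1,2), (1,4), (3,4). Each pair (i,j) satisfies i < j and arr[i] > arr[j].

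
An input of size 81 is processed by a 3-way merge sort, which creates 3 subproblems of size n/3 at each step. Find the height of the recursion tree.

For divide and conquer with division factor 3:

Problem sizes at each level:
Level 0: 81
Level 1: 27
Level 2: 9
Level 3: 3
Level 4: 1

The root is level 0 and the size-1 base case is level 4 (the tree spans levels 0 through 4, i.e. 5 levels counting the root), so the depth is the number of divisions: log_3(81) = 4

The recursion tree depth is log_3(81) = 4. At each level, the problem size is divided by 3, so it takes 4 divisions to reduce to a base case of size 1. The algorithm makes 3 recursive calls at each level.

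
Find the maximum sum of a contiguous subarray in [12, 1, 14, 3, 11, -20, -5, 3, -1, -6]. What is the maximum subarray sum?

Using Kadane's algorithm on [12, 1, 14, 3, 11, -20, -5, 3, -1, -6]:

Scanning through the array:
Position 1 (value 1): max_ending_here = 13, max_so_far = 13
Position 2 (value 14): max_ending_here = 27, max_so_far = 27
Position 3 (value 3): max_ending_here = 30, max_so_far = 30
Position 4 (value 11): max_ending_here = 41, max_so_far = 41
Position 5 (value -20): max_ending_here = 21, max_so_far = 41
Position 6 (value -5): max_ending_here = 16, max_so_far = 41
Position 7 (value 3): max_ending_here = 19, max_so_far = 41
Position 8 (value -1): max_ending_here = 18, max_so_far = 41
Position 9 (value -6): max_ending_here = 12, max_so_far = 41

Maximum subarray: [12, 1, 14, 3, 11]
Maximum sum: 41

The maximum subarray is [12, 1, 14, 3, 11] with sum 41. This subarray runs from index 0 to index 4.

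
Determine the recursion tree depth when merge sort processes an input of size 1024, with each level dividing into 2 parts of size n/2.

For divide and conquer with division factor 2:

Problem sizes at each level:
Level 0: 1024
Level 1: 512
Level 2: 256
Level 3: 128
Level 4: 64
Level 5: 32
Level 6: 16
Level 7: 8
Level 8: 4
Level 9: 2
Level 10: 1

The root is level 0 and the size-1 base case is level 10 (the tree spans levels 0 through 10, i.e. 11 levels counting the root), so the depth is the number of divisions: log_2(1024) = 10

The recursion tree depth is log_2(1024) = 10. At each level, the problem size is divided by 2, so it takes 10 divisions to reduce to a base case of size 1. The algorithm makes 2 recursive calls at each level.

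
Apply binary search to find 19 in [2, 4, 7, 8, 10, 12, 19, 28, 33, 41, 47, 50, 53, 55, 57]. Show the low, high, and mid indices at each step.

Binary search for 19 in [2, 4, 7, 8, 10, 12, 19, 28, 33, 41, 47, 50, 53, 55, 57]:

lo=0, hi=14, mid=7, arr[mid]=28 -> 28 > 19, search left half
lo=0, hi=6, mid=3, arr[mid]=8 -> 8 < 19, search right half
lo=4, hi=6, mid=5, arr[mid]=12 -> 12 < 19, search right half
lo=6, hi=6, mid=6, arr[mid]=19 -> Found target at index 6!

Binary search finds 19 at index 6 after 4 comparisons. The search repeatedly halves the search space by comparing with the middle element.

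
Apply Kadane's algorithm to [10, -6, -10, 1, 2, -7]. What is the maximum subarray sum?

Using Kadane's algorithm on [10, -6, -10, 1, 2, -7]:

Scanning through the array:
Position 1 (value -6): max_ending_here = 4, max_so_far = 10
Position 2 (value -10): max_ending_here = -6, max_so_far = 10
Position 3 (value 1): max_ending_here = 1, max_so_far = 10
Position 4 (value 2): max_ending_here = 3, max_so_far = 10
Position 5 (value -7): max_ending_here = -4, max_so_far = 10

Maximum subarray: [10]
Maximum sum: 10

The maximum subarray is [10] with sum 10. This subarray runs from index 0 to index 0.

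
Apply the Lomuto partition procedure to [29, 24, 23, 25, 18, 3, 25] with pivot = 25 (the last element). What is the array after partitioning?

Lomuto partition with pivot = 25:

Initial array: [29, 24, 23, 25, 18, 3, 25]

arr[0]=29 > 25: no swap
arr[1]=24 <= 25: swap with position 0, array becomes [24, 29, 23, 25, 18, 3, 25]
arr[2]=23 <= 25: swap with position 1, array becomes [24, 23, 29, 25, 18, 3, 25]
arr[3]=25 <= 25: swap with position 2, array becomes [24, 23, 25, 29, 18, 3, 25]
arr[4]=18 <= 25: swap with position 3, array becomes [24, 23, 25, 18, 29, 3, 25]
arr[5]=3 <= 25: swap with position 4, array becomes [24, 23, 25, 18, 3, 29, 25]

Place pivot at position 5: [24, 23, 25, 18, 3, 25, 29]
Pivot position: 5

After partitioning with pivot 25, the array becomes [24, 23, 25, 18, 3, 25, 29]. The pivot is placed at index 5. All elements to the left of the pivot are <= 25, and all elements to the right are > 25.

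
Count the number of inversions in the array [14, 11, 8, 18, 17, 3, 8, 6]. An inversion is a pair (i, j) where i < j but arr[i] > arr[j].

Finding inversions in [14, 11, 8, 18, 17, 3, 8, 6]:

(0, 1): arr[0]=14 > arr[1]=11
(0, 2): arr[0]=14 > arr[2]=8
(0, 5): arr[0]=14 > arr[5]=3
(0, 6): arr[0]=14 > arr[6]=8
(0, 7): arr[0]=14 > arr[7]=6
(1, 2): arr[1]=11 > arr[2]=8
(1, 5): arr[1]=11 > arr[5]=3
(1, 6): arr[1]=11 > arr[6]=8
(1, 7): arr[1]=11 > arr[7]=6
(2, 5): arr[2]=8 > arr[5]=3
(2, 7): arr[2]=8 > arr[7]=6
(3, 4): arr[3]=18 > arr[4]=17
(3, 5): arr[3]=18 > arr[5]=3
(3, 6): arr[3]=18 > arr[6]=8
(3, 7): arr[3]=18 > arr[7]=6
(4, 5): arr[4]=17 > arr[5]=3
(4, 6): arr[4]=17 > arr[6]=8
(4, 7): arr[4]=17 > arr[7]=6
(6, 7): arr[6]=8 > arr[7]=6

Total inversions: 19

The array has 19 inversion(s): (0,1), (0,2), (0,5), (0,6), (0,7), (1,2), (1,5), (1,6), (1,7), (2,5), (2,7), (3,4), (3,5), (3,6), (3,7), (4,5), (4,6), (4,7), (6,7). Each pair (i,j) satisfies i < j and arr[i] > arr[j].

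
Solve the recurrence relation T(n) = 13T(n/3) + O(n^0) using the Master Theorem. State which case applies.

Master Theorem for T(n) = 13T(n/3) + O(n^0):

a = 13, b = 3, c = 0
log_b(a) = log_3(13) = 2.3347

Case 1: c = 0 < log_3(13) = 2.3347
T(n) = O(n^(log_3 13))

For T(n) = 13T(n/3) + O(n^0): log_3(13) = 2.3347. This is Case 1 of the Master Theorem (c < log_b(a), work dominated by leaves), giving O(n^(log_3 13)).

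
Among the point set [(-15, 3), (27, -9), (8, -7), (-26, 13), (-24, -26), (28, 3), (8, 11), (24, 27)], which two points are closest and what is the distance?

Computing all pairwise distances among 8 points:

d((-15, 3), (27, -9)) = 43.6807
d((-15, 3), (8, -7)) = 25.0799
d((-15, 3), (-26, 13)) = 14.8661
d((-15, 3), (-24, -26)) = 30.3645
d((-15, 3), (28, 3)) = 43.0
d((-15, 3), (8, 11)) = 24.3516
d((-15, 3), (24, 27)) = 45.793
d((27, -9), (8, -7)) = 19.105
d((27, -9), (-26, 13)) = 57.3847
d((27, -9), (-24, -26)) = 53.7587
d((27, -9), (28, 3)) = 12.0416 <-- minimum
d((27, -9), (8, 11)) = 27.5862
d((27, -9), (24, 27)) = 36.1248
d((8, -7), (-26, 13)) = 39.4462
d((8, -7), (-24, -26)) = 37.2156
d((8, -7), (28, 3)) = 22.3607
d((8, -7), (8, 11)) = 18.0
d((8, -7), (24, 27)) = 37.5766
d((-26, 13), (-24, -26)) = 39.0512
d((-26, 13), (28, 3)) = 54.9181
d((-26, 13), (8, 11)) = 34.0588
d((-26, 13), (24, 27)) = 51.923
d((-24, -26), (28, 3)) = 59.5399
d((-24, -26), (8, 11)) = 48.9183
d((-24, -26), (24, 27)) = 71.5052
d((28, 3), (8, 11)) = 21.5407
d((28, 3), (24, 27)) = 24.3311
d((8, 11), (24, 27)) = 22.6274

Closest pair: (27, -9) and (28, 3) with distance 12.0416

The closest pair is (27, -9) and (28, 3) with Euclidean distance 12.0416. For 8 points, brute-force pairwise comparison is shown above. For large n, the divide-and-conquer algorithm (sort by x, recurse on halves, check the dividing strip) achieves O(n log n).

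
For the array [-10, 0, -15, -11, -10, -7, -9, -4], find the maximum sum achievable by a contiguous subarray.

Using Kadane's algorithm on [-10, 0, -15, -11, -10, -7, -9, -4]:

Scanning through the array:
Position 1 (value 0): max_ending_here = 0, max_so_far = 0
Position 2 (value -15): max_ending_here = -15, max_so_far = 0
Position 3 (value -11): max_ending_here = -11, max_so_far = 0
Position 4 (value -10): max_ending_here = -10, max_so_far = 0
Position 5 (value -7): max_ending_here = -7, max_so_far = 0
Position 6 (value -9): max_ending_here = -9, max_so_far = 0
Position 7 (value -4): max_ending_here = -4, max_so_far = 0

Maximum subarray: [0]
Maximum sum: 0

The maximum subarray is [0] with sum 0. This subarray runs from index 1 to index 1.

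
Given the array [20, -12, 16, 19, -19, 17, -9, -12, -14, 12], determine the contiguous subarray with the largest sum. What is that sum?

Using Kadane's algorithm on [20, -12, 16, 19, -19, 17, -9, -12, -14, 12]:

Scanning through the array:
Position 1 (value -12): max_ending_here = 8, max_so_far = 20
Position 2 (value 16): max_ending_here = 24, max_so_far = 24
Position 3 (value 19): max_ending_here = 43, max_so_far = 43
Position 4 (value -19): max_ending_here = 24, max_so_far = 43
Position 5 (value 17): max_ending_here = 41, max_so_far = 43
Position 6 (value -9): max_ending_here = 32, max_so_far = 43
Position 7 (value -12): max_ending_here = 20, max_so_far = 43
Position 8 (value -14): max_ending_here = 6, max_so_far = 43
Position 9 (value 12): max_ending_here = 18, max_so_far = 43

Maximum subarray: [20, -12, 16, 19]
Maximum sum: 43

The maximum subarray is [20, -12, 16, 19] with sum 43. This subarray runs from index 0 to index 3.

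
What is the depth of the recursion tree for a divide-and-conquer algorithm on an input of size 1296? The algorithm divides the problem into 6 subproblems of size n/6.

For divide and conquer with division factor 6:

Problem sizes at each level:
Level 0: 1296
Level 1: 216
Level 2: 36
Level 3: 6
Level 4: 1

The root is level 0 and the size-1 base case is level 4 (the tree spans levels 0 through 4, i.e. 5 levels counting the root), so the depth is the number of divisions: log_6(1296) = 4

The recursion tree depth is log_6(1296) = 4. At each level, the problem size is divided by 6, so it takes 4 divisions to reduce to a base case of size 1. The algorithm makes 6 recursive calls at each level.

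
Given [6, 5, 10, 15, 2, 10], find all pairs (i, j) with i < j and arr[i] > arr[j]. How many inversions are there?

Finding inversions in [6, 5, 10, 15, 2, 10]:

(0, 1): arr[0]=6 > arr[1]=5
(0, 4): arr[0]=6 > arr[4]=2
(1, 4): arr[1]=5 > arr[4]=2
(2, 4): arr[2]=10 > arr[4]=2
(3, 4): arr[3]=15 > arr[4]=2
(3, 5): arr[3]=15 > arr[5]=10

Total inversions: 6

The array has 6 inversion(s): (0,1), (0,4), (1,4), (2,4), (3,4), (3,5). Each pair (i,j) satisfies i < j and arr[i] > arr[j].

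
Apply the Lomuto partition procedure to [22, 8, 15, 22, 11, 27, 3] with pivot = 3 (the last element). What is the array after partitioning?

Lomuto partition with pivot = 3:

Initial array: [22, 8, 15, 22, 11, 27, 3]

arr[0]=22 > 3: no swap
arr[1]=8 > 3: no swap
arr[2]=15 > 3: no swap
arr[3]=22 > 3: no swap
arr[4]=11 > 3: no swap
arr[5]=27 > 3: no swap

Place pivot at position 0: [3, 8, 15, 22, 11, 27, 22]
Pivot position: 0

After partitioning with pivot 3, the array becomes [3, 8, 15, 22, 11, 27, 22]. The pivot is placed at index 0. All elements to the left of the pivot are <= 3, and all elements to the right are > 3.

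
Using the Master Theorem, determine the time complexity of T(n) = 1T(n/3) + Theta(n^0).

Master Theorem for T(n) = 1T(n/3) + O(n^0):

a = 1, b = 3, c = 0
log_b(a) = log_3(1) = 0.0000

Case 2: c = 0 = log_3(1) = 0.0000
T(n) = O(n^0 log n) = O(log n)

For T(n) = 1T(n/3) + O(n^0): log_3(1) = 0.0000. This is Case 2 of the Master Theorem (c = log_b(a), equal work at all levels), giving O(log n).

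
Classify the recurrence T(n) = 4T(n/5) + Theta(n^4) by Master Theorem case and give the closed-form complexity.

Master Theorem for T(n) = 4T(n/5) + O(n^4):

a = 4, b = 5, c = 4
log_b(a) = log_5(4) = 0.8614

Case 3: c = 4 > log_5(4) = 0.8614
T(n) = O(n^4) = O(n^4)

For T(n) = 4T(n/5) + O(n^4): log_5(4) = 0.8614. This is Case 3 of the Master Theorem (c > log_b(a), work dominated by root), giving O(n^4).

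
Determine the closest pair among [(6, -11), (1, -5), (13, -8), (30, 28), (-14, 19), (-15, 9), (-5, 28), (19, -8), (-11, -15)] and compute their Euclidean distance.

Computing all pairwise distances among 9 points:

d((6, -11), (1, -5)) = 7.8102
d((6, -11), (13, -8)) = 7.6158
d((6, -11), (30, 28)) = 45.793
d((6, -11), (-14, 19)) = 36.0555
d((6, -11), (-15, 9)) = 29.0
d((6, -11), (-5, 28)) = 40.5216
d((6, -11), (19, -8)) = 13.3417
d((6, -11), (-11, -15)) = 17.4642
d((1, -5), (13, -8)) = 12.3693
d((1, -5), (30, 28)) = 43.9318
d((1, -5), (-14, 19)) = 28.3019
d((1, -5), (-15, 9)) = 21.2603
d((1, -5), (-5, 28)) = 33.541
d((1, -5), (19, -8)) = 18.2483
d((1, -5), (-11, -15)) = 15.6205
d((13, -8), (30, 28)) = 39.8121
d((13, -8), (-14, 19)) = 38.1838
d((13, -8), (-15, 9)) = 32.7567
d((13, -8), (-5, 28)) = 40.2492
d((13, -8), (19, -8)) = 6.0 <-- minimum
d((13, -8), (-11, -15)) = 25.0
d((30, 28), (-14, 19)) = 44.911
d((30, 28), (-15, 9)) = 48.8467
d((30, 28), (-5, 28)) = 35.0
d((30, 28), (19, -8)) = 37.6431
d((30, 28), (-11, -15)) = 59.4138
d((-14, 19), (-15, 9)) = 10.0499
d((-14, 19), (-5, 28)) = 12.7279
d((-14, 19), (19, -8)) = 42.638
d((-14, 19), (-11, -15)) = 34.1321
d((-15, 9), (-5, 28)) = 21.4709
d((-15, 9), (19, -8)) = 38.0132
d((-15, 9), (-11, -15)) = 24.3311
d((-5, 28), (19, -8)) = 43.2666
d((-5, 28), (-11, -15)) = 43.4166
d((19, -8), (-11, -15)) = 30.8058

Closest pair: (13, -8) and (19, -8) with distance 6.0

The closest pair is (13, -8) and (19, -8) with Euclidean distance 6.0. For 9 points, brute-force pairwise comparison is shown above. For large n, the divide-and-conquer algorithm (sort by x, recurse on halves, check the dividing strip) achieves O(n log n).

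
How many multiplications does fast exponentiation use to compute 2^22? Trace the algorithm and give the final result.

Computing 2^22 by squaring (build up from 2^1; each line after the first costs one multiplication):

2^1 = 2
2^2 = (2^1)^2 = 2^2 = 4
2^4 = (2^2)^2 = 4^2 = 16
2^5 = 2 * 2^4 = 2 * 16 = 32
2^10 = (2^5)^2 = 32^2 = 1024
2^11 = 2 * 2^10 = 2 * 1024 = 2048
2^22 = (2^11)^2 = 2048^2 = 4194304

Result: 4194304
Multiplications needed: 6 (6 lines after 2^1)

2^22 = 4194304. Using exponentiation by squaring, this requires 6 multiplications. The key idea: if the exponent is even, square the half-power; if odd, multiply by the base once.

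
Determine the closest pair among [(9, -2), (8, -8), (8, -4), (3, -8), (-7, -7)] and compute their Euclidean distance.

Computing all pairwise distances among 5 points:

d((9, -2), (8, -8)) = 6.0828
d((9, -2), (8, -4)) = 2.2361 <-- minimum
d((9, -2), (3, -8)) = 8.4853
d((9, -2), (-7, -7)) = 16.7631
d((8, -8), (8, -4)) = 4.0
d((8, -8), (3, -8)) = 5.0
d((8, -8), (-7, -7)) = 15.0333
d((8, -4), (3, -8)) = 6.4031
d((8, -4), (-7, -7)) = 15.2971
d((3, -8), (-7, -7)) = 10.0499

Closest pair: (9, -2) and (8, -4) with distance 2.2361

The closest pair is (9, -2) and (8, -4) with Euclidean distance 2.2361. For 5 points, brute-force pairwise comparison is shown above. For large n, the divide-and-conquer algorithm (sort by x, recurse on halves, check the dividing strip) achieves O(n log n).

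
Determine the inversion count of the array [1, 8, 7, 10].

Finding inversions in [1, 8, 7, 10]:

(1, 2): arr[1]=8 > arr[2]=7

Total inversions: 1

The array has 1 inversion(s): (1,2). Each pair (i,j) satisfies i < j and arr[i] > arr[j].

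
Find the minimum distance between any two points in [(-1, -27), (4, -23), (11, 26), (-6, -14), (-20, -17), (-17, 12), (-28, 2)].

Computing all pairwise distances among 7 points:

d((-1, -27), (4, -23)) = 6.4031 <-- minimum
d((-1, -27), (11, 26)) = 54.3415
d((-1, -27), (-6, -14)) = 13.9284
d((-1, -27), (-20, -17)) = 21.4709
d((-1, -27), (-17, 12)) = 42.1545
d((-1, -27), (-28, 2)) = 39.6232
d((4, -23), (11, 26)) = 49.4975
d((4, -23), (-6, -14)) = 13.4536
d((4, -23), (-20, -17)) = 24.7386
d((4, -23), (-17, 12)) = 40.8167
d((4, -23), (-28, 2)) = 40.6079
d((11, 26), (-6, -14)) = 43.4626
d((11, 26), (-20, -17)) = 53.0094
d((11, 26), (-17, 12)) = 31.305
d((11, 26), (-28, 2)) = 45.793
d((-6, -14), (-20, -17)) = 14.3178
d((-6, -14), (-17, 12)) = 28.2312
d((-6, -14), (-28, 2)) = 27.2029
d((-20, -17), (-17, 12)) = 29.1548
d((-20, -17), (-28, 2)) = 20.6155
d((-17, 12), (-28, 2)) = 14.8661

Closest pair: (-1, -27) and (4, -23) with distance 6.4031

The closest pair is (-1, -27) and (4, -23) with Euclidean distance 6.4031. For 7 points, brute-force pairwise comparison is shown above. For large n, the divide-and-conquer algorithm (sort by x, recurse on halves, check the dividing strip) achieves O(n log n).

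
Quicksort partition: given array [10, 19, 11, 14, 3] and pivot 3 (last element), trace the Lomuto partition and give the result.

Lomuto partition with pivot = 3:

Initial array: [10, 19, 11, 14, 3]

arr[0]=10 > 3: no swap
arr[1]=19 > 3: no swap
arr[2]=11 > 3: no swap
arr[3]=14 > 3: no swap

Place pivot at position 0: [3, 19, 11, 14, 10]
Pivot position: 0

After partitioning with pivot 3, the array becomes [3, 19, 11, 14, 10]. The pivot is placed at index 0. All elements to the left of the pivot are <= 3, and all elements to the right are > 3.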